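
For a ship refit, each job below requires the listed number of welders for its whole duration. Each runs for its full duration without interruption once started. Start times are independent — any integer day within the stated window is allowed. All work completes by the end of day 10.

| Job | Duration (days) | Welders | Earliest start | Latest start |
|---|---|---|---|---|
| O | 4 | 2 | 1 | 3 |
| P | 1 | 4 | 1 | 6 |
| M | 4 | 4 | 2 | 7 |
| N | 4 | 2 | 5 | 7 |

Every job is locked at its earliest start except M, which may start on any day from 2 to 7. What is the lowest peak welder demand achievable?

6

M@2: d1:6  d2:6  d3:6  d4:6  d5:6  d6:2  d7:2  d8:2  d9:0  d10:0 → peak 6
M@3: d1:6  d2:2  d3:6  d4:6  d5:6  d6:6  d7:2  d8:2  d9:0  d10:0 → peak 6
M@4: d1:6  d2:2  d3:2  d4:6  d5:6  d6:6  d7:6  d8:2  d9:0  d10:0 → peak 6
M@5: d1:6  d2:2  d3:2  d4:2  d5:6  d6:6  d7:6  d8:6  d9:0  d10:0 → peak 6
M@6: d1:6  d2:2  d3:2  d4:2  d5:2  d6:6  d7:6  d8:6  d9:4  d10:0 → peak 6
M@7: d1:6  d2:2  d3:2  d4:2  d5:2  d6:2  d7:6  d8:6  d9:4  d10:4 → peak 6
Best is M@2, peak 6.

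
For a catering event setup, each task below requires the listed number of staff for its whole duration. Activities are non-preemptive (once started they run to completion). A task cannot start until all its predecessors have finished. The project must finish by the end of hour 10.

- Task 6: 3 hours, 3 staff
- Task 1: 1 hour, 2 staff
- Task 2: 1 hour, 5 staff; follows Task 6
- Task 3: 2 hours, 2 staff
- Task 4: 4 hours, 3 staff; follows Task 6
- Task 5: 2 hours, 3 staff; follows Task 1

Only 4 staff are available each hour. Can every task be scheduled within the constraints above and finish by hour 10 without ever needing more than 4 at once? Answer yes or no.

The minimum achievable peak is 5; 4 < 5, so no feasible schedule stays within the cap.

no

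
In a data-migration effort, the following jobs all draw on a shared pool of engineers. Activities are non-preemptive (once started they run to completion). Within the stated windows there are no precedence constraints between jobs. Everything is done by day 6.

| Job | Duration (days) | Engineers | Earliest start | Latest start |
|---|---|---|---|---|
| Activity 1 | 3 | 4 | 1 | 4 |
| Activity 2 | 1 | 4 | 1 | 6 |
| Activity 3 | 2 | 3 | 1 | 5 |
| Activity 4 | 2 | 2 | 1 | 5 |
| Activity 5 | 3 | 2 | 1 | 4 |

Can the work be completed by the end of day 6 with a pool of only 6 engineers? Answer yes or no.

yes

Schedule Activity 1@1, Activity 2@4, Activity 3@5, Activity 4@1, Activity 5@3: d1:6  d2:6  d3:6  d4:6  d5:5  d6:3 — peak 6 ≤ 6.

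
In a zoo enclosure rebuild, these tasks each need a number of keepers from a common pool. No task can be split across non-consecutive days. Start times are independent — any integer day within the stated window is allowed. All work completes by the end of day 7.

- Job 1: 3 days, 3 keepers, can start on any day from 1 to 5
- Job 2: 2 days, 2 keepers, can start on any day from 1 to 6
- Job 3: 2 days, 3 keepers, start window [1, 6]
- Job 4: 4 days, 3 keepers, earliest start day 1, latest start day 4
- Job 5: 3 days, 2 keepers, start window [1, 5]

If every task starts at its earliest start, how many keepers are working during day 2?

At early start, day 2 has: Job 1, Job 2, Job 3, Job 4, Job 5.
Demand: 3 + 2 + 3 + 3 + 2 = 13.

13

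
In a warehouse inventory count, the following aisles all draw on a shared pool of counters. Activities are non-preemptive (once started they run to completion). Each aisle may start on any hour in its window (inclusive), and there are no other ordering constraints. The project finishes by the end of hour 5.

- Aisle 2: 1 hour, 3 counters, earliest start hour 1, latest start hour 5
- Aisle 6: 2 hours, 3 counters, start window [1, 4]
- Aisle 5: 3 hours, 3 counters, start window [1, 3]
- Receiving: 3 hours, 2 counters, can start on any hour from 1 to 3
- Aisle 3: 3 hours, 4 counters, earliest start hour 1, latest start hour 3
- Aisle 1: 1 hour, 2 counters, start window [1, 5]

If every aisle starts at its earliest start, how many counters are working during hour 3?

9

At early start, hour 3 has: Aisle 5, Receiving, Aisle 3.
Demand: 3 + 2 + 4 = 9.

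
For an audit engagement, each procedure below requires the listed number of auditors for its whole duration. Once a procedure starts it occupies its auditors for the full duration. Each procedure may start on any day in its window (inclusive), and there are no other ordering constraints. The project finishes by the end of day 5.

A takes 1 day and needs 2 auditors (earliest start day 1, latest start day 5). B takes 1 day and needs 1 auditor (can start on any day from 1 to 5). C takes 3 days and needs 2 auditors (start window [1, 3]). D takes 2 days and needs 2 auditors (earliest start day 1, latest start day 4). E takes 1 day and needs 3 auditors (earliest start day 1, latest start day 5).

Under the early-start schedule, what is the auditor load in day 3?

2

At early start, day 3 has: C.
Demand: 2 = 2.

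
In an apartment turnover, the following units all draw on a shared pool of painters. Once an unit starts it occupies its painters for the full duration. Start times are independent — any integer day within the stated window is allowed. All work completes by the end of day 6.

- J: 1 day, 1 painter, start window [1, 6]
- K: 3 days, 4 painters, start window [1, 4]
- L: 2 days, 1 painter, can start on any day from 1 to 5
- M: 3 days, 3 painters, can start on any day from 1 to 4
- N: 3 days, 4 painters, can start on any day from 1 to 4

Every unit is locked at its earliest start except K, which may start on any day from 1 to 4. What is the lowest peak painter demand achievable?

K@1: d1:13  d2:12  d3:11  d4:0  d5:0  d6:0 → peak 13
K@2: d1:9  d2:12  d3:11  d4:4  d5:0  d6:0 → peak 12
K@3: d1:9  d2:8  d3:11  d4:4  d5:4  d6:0 → peak 11
K@4: d1:9  d2:8  d3:7  d4:4  d5:4  d6:4 → peak 9
Best is K@4, peak 9.

9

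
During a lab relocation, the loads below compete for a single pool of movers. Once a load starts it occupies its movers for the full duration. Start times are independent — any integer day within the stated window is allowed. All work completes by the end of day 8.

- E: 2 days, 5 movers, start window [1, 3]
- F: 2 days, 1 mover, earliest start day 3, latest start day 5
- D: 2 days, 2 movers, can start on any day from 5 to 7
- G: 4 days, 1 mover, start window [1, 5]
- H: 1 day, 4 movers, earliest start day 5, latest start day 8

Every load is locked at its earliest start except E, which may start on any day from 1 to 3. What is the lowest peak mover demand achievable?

6

E@1: d1:6  d2:6  d3:2  d4:2  d5:6  d6:2  d7:0  d8:0 → peak 6
E@2: d1:1  d2:6  d3:7  d4:2  d5:6  d6:2  d7:0  d8:0 → peak 7
E@3: d1:1  d2:1  d3:7  d4:7  d5:6  d6:2  d7:0  d8:0 → peak 7
Best is E@1, peak 6.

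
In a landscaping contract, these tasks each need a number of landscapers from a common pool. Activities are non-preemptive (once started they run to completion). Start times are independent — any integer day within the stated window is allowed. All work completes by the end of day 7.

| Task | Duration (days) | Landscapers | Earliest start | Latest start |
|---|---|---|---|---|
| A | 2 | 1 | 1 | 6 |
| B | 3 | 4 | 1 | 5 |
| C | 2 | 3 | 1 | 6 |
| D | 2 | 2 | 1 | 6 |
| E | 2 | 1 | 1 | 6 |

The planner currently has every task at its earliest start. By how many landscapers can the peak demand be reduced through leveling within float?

7

Early-start peak: d1:11  d2:11  d3:4  d4:0  d5:0  d6:0  d7:0 ⇒ 11.
Leveled (A@1, B@3, C@1, D@6, E@6): d1:4  d2:4  d3:4  d4:4  d5:4  d6:3  d7:3 ⇒ 4.
Reduction 11 − 4 = 7.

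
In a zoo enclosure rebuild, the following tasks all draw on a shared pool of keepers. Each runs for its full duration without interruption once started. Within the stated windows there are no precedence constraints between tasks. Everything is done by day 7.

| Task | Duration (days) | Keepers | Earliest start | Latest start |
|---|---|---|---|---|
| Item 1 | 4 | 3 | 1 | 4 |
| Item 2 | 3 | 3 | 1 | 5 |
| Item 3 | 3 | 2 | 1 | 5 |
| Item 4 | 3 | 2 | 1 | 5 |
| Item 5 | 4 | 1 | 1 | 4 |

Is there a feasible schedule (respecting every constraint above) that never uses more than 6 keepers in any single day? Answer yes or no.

yes

Schedule Item 1@1, Item 2@1, Item 3@4, Item 4@5, Item 5@4: d1:6  d2:6  d3:6  d4:6  d5:5  d6:5  d7:3 — peak 6 ≤ 6.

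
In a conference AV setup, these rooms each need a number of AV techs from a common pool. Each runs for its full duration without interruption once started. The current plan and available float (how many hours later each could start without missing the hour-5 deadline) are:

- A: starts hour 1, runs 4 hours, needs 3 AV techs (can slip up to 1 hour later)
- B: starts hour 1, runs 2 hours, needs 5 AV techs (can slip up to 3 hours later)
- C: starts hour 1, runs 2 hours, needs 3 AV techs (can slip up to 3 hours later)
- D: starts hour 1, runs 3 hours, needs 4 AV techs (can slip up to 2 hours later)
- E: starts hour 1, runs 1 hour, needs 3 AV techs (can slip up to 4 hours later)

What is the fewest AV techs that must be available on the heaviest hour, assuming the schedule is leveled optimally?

10

Early-start (A@1, B@1, C@1, D@1, E@1) gives peak 18: h1:18  h2:15  h3:7  h4:3  h5:0.
Shift C→3, D→3, E→5.
Schedule A@1, B@1, C@3, D@3, E@5: h1:8  h2:8  h3:10  h4:10  h5:7 — peak 10.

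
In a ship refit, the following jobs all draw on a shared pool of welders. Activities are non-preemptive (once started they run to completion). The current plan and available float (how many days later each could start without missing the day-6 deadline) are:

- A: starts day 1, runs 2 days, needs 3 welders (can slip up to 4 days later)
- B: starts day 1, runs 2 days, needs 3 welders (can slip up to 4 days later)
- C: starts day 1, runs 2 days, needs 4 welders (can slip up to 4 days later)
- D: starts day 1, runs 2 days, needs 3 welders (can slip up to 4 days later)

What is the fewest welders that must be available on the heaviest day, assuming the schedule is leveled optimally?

6

Early-start (A@1, B@1, C@1, D@1) gives peak 13: d1:13  d2:13  d3:0  d4:0  d5:0  d6:0.
Shift C→3, D→5.
Schedule A@1, B@1, C@3, D@5: d1:6  d2:6  d3:4  d4:4  d5:3  d6:3 — peak 6.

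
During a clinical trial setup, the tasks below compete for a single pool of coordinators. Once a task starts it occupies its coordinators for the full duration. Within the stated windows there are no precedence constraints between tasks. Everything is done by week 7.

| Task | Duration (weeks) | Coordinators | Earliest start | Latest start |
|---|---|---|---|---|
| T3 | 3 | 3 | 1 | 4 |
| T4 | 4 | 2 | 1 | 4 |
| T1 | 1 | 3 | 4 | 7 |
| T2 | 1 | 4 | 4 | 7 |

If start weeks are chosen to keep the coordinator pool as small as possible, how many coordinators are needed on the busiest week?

Early-start (T3@1, T4@1, T1@4, T2@4) gives peak 9: w1:5  w2:5  w3:5  w4:9  w5:0  w6:0  w7:0.
Shift T2→5.
Schedule T3@1, T4@1, T1@4, T2@5: w1:5  w2:5  w3:5  w4:5  w5:4  w6:0  w7:0 — peak 5.

5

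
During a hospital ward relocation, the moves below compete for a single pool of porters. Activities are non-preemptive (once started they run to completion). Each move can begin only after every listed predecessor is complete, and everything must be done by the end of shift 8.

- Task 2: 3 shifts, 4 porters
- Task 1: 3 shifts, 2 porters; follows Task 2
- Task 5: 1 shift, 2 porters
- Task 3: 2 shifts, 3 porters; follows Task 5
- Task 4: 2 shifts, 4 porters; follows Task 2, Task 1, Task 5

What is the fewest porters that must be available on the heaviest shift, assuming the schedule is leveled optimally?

5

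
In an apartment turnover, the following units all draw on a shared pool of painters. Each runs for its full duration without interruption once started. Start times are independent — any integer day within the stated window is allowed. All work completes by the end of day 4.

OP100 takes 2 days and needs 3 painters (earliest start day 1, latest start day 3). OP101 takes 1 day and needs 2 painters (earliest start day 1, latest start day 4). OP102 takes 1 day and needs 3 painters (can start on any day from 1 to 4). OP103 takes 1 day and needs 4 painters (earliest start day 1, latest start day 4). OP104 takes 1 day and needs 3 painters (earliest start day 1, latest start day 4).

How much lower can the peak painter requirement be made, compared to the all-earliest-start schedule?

9

Early-start peak: d1:15  d2:3  d3:0  d4:0 ⇒ 15.
Leveled (OP100@1, OP101@1, OP102@2, OP103@3, OP104@4): d1:5  d2:6  d3:4  d4:3 ⇒ 6.
Reduction 15 − 6 = 9.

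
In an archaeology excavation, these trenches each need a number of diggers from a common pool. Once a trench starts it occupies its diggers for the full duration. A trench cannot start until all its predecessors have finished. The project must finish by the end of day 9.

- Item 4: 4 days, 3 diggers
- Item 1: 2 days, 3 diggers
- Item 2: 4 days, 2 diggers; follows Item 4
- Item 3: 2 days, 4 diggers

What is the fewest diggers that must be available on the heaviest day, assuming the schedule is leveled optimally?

Early-start (Item 4@1, Item 1@1, Item 2@5, Item 3@1) gives peak 10: d1:10  d2:10  d3:3  d4:3  d5:2  d6:2  d7:2  d8:2  d9:0.
Shift Item 3→5.
Schedule Item 4@1, Item 1@1, Item 2@5, Item 3@5: d1:6  d2:6  d3:3  d4:3  d5:6  d6:6  d7:2  d8:2  d9:0 — peak 6.

6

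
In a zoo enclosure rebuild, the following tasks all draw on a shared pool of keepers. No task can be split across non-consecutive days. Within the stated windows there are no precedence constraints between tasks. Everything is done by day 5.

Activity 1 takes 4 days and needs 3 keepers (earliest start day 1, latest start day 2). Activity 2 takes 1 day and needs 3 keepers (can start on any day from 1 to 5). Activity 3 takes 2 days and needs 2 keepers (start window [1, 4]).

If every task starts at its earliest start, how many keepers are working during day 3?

3

At early start, day 3 has: Activity 1.
Demand: 3 = 3.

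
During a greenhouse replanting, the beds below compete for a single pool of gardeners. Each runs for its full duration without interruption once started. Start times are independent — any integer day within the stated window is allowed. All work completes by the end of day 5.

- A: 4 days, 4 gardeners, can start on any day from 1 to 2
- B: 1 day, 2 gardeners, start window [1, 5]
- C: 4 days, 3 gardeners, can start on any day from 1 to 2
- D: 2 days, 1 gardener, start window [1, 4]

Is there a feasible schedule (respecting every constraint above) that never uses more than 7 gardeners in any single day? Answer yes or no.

no

The minimum achievable peak is 8; 7 < 8, so no feasible schedule stays within the cap.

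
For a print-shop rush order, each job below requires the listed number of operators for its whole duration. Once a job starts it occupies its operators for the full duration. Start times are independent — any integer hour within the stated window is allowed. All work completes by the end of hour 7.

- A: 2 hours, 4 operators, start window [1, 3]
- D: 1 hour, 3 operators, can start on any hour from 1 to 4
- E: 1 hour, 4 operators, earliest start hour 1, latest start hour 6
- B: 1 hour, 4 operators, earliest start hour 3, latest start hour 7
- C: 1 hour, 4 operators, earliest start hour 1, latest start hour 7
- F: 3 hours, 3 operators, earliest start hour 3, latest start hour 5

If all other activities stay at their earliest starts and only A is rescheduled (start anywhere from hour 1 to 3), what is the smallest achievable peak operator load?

11

A@1: h1:15  h2:4  h3:7  h4:3  h5:3  h6:0  h7:0 → peak 15
A@2: h1:11  h2:4  h3:11  h4:3  h5:3  h6:0  h7:0 → peak 11
A@3: h1:11  h2:0  h3:11  h4:7  h5:3  h6:0  h7:0 → peak 11
Best is A@2, peak 11.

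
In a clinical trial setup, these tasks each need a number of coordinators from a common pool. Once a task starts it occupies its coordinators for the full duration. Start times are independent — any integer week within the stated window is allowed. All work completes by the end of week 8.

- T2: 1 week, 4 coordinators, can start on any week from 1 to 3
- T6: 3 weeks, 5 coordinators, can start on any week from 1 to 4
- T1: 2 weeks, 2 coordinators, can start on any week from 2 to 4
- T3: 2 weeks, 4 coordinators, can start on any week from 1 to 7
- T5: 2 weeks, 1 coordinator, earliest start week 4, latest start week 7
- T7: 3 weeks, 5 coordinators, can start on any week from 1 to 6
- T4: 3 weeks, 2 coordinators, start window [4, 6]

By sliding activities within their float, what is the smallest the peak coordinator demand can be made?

8

Early-start (T2@1, T6@1, T1@2, T3@1, T5@4, T7@1, T4@4) gives peak 18: w1:18  w2:16  w3:12  w4:3  w5:3  w6:2  w7:0  w8:0.
Shift T6→3, T7→6.
Schedule T2@1, T6@3, T1@2, T3@1, T5@4, T7@6, T4@4: w1:8  w2:6  w3:7  w4:8  w5:8  w6:7  w7:5  w8:5 — peak 8.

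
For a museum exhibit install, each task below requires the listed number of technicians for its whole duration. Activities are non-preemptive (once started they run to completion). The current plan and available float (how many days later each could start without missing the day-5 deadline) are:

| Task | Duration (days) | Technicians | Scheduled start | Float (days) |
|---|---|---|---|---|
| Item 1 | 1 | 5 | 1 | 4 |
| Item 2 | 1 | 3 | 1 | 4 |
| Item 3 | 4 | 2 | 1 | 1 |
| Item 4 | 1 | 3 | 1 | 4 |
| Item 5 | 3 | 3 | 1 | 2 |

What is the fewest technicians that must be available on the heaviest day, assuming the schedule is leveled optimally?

7

Early-start (Item 1@1, Item 2@1, Item 3@1, Item 4@1, Item 5@1) gives peak 16: d1:16  d2:5  d3:5  d4:2  d5:0.
Shift Item 2→2, Item 4→5, Item 5→3.
Schedule Item 1@1, Item 2@2, Item 3@1, Item 4@5, Item 5@3: d1:7  d2:5  d3:5  d4:5  d5:6 — peak 7.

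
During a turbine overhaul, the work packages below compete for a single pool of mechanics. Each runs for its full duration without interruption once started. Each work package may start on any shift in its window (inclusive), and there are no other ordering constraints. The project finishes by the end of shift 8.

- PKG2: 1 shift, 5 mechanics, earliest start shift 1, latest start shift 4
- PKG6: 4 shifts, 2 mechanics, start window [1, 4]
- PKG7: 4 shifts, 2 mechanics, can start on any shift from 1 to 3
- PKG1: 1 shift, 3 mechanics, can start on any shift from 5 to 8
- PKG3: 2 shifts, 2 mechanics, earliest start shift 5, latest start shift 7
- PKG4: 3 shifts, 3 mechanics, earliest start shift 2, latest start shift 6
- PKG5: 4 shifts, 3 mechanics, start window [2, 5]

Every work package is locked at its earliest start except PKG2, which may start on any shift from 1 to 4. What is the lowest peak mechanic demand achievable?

10

PKG2@1: s1:9  s2:10  s3:10  s4:10  s5:8  s6:2  s7:0  s8:0 → peak 10
PKG2@2: s1:4  s2:15  s3:10  s4:10  s5:8  s6:2  s7:0  s8:0 → peak 15
PKG2@3: s1:4  s2:10  s3:15  s4:10  s5:8  s6:2  s7:0  s8:0 → peak 15
PKG2@4: s1:4  s2:10  s3:10  s4:15  s5:8  s6:2  s7:0  s8:0 → peak 15
Best is PKG2@1, peak 10.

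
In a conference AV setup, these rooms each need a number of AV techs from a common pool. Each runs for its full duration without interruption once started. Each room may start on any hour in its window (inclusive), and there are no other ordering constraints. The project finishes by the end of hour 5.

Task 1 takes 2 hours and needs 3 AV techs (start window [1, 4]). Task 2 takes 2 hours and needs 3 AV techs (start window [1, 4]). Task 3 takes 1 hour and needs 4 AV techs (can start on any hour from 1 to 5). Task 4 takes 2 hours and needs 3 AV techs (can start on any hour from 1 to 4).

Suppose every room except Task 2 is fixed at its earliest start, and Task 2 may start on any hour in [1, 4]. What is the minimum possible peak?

10

Task 2@1: h1:13  h2:9  h3:0  h4:0  h5:0 → peak 13
Task 2@2: h1:10  h2:9  h3:3  h4:0  h5:0 → peak 10
Task 2@3: h1:10  h2:6  h3:3  h4:3  h5:0 → peak 10
Task 2@4: h1:10  h2:6  h3:0  h4:3  h5:3 → peak 10
Best is Task 2@2, peak 10.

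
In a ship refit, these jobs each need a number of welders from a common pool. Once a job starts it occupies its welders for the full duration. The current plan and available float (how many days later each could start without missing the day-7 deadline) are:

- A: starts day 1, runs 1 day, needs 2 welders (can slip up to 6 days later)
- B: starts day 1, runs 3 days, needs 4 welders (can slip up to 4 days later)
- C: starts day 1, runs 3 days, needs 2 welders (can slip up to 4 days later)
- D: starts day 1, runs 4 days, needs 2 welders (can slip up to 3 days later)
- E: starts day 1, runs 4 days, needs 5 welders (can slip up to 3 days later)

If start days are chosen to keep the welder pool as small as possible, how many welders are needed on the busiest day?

8

Early-start (A@1, B@1, C@1, D@1, E@1) gives peak 15: d1:15  d2:13  d3:13  d4:7  d5:0  d6:0  d7:0.
Shift D→2, E→4.
Schedule A@1, B@1, C@1, D@2, E@4: d1:8  d2:8  d3:8  d4:7  d5:7  d6:5  d7:5 — peak 8.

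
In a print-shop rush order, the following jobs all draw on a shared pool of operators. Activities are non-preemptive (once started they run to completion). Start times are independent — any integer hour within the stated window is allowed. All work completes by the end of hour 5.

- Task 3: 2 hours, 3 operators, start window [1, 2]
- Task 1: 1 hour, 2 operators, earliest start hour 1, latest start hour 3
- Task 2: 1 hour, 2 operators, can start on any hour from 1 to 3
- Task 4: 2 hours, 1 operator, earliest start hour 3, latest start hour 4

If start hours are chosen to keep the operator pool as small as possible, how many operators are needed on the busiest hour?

4

Early-start (Task 3@1, Task 1@1, Task 2@1, Task 4@3) gives peak 7: h1:7  h2:3  h3:1  h4:1  h5:0.
Shift Task 1→3, Task 2→3, Task 4→4.
Schedule Task 3@1, Task 1@3, Task 2@3, Task 4@4: h1:3  h2:3  h3:4  h4:1  h5:1 — peak 4.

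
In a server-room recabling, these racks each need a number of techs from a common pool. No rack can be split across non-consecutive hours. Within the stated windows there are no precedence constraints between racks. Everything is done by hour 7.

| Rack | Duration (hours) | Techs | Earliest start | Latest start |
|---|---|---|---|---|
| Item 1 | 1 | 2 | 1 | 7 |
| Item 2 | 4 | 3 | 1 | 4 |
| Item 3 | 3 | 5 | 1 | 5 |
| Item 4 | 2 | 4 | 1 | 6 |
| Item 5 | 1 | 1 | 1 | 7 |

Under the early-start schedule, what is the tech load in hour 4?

3

At early start, hour 4 has: Item 2.
Demand: 3 = 3.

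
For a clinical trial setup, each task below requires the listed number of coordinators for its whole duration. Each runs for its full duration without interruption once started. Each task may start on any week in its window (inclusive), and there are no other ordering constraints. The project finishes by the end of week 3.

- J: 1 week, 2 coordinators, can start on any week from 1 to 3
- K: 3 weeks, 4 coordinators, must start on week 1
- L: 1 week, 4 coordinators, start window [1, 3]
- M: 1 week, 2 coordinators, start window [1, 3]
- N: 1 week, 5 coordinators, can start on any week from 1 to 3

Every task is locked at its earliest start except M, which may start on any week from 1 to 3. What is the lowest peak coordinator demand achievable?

M@1: w1:17  w2:4  w3:4 → peak 17
M@2: w1:15  w2:6  w3:4 → peak 15
M@3: w1:15  w2:4  w3:6 → peak 15
Best is M@2, peak 15.

15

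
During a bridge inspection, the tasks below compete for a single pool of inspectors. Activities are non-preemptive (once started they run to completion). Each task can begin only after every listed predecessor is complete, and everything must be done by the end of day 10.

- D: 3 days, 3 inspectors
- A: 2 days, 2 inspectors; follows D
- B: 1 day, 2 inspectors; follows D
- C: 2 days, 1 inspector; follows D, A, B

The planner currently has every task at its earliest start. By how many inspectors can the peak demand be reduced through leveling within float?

Early-start peak: d1:3  d2:3  d3:3  d4:4  d5:2  d6:1  d7:1  d8:0  d9:0  d10:0 ⇒ 4.
Leveled (D@1, A@4, B@6, C@7): d1:3  d2:3  d3:3  d4:2  d5:2  d6:2  d7:1  d8:1  d9:0  d10:0 ⇒ 3.
Reduction 4 − 3 = 1.

1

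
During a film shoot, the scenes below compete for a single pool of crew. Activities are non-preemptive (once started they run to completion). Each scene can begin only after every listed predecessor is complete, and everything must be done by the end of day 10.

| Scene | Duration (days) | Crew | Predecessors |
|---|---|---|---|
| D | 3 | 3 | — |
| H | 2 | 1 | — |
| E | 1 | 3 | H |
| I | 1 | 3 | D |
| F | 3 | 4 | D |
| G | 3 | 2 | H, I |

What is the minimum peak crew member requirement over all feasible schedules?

Early-start (D@1, H@1, E@3, I@4, F@4, G@5) gives peak 7: d1:4  d2:4  d3:6  d4:7  d5:6  d6:6  d7:2  d8:0  d9:0  d10:0.
Shift E→5, F→8.
Schedule D@1, H@1, E@5, I@4, F@8, G@5: d1:4  d2:4  d3:3  d4:3  d5:5  d6:2  d7:2  d8:4  d9:4  d10:4 — peak 5.

5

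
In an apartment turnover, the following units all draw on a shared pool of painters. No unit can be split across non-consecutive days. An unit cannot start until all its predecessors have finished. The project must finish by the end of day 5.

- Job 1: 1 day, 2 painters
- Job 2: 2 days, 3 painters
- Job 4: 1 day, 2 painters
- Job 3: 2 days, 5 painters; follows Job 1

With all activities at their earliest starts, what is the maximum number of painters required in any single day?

8

Early-start schedule: Job 1@1, Job 2@1, Job 4@1, Job 3@2.
Load per day: day 1: 7, day 2: 8, day 3: 5, day 4: 0, day 5: 0.
Peak is 8.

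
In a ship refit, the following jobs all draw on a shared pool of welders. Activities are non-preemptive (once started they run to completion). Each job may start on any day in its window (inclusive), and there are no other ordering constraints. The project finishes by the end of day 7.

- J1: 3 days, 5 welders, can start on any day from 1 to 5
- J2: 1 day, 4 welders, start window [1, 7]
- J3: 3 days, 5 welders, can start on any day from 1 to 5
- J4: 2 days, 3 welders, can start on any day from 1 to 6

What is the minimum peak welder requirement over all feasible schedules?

8

Early-start (J1@1, J2@1, J3@1, J4@1) gives peak 17: d1:17  d2:13  d3:10  d4:0  d5:0  d6:0  d7:0.
Shift J2→4, J3→5.
Schedule J1@1, J2@4, J3@5, J4@1: d1:8  d2:8  d3:5  d4:4  d5:5  d6:5  d7:5 — peak 8.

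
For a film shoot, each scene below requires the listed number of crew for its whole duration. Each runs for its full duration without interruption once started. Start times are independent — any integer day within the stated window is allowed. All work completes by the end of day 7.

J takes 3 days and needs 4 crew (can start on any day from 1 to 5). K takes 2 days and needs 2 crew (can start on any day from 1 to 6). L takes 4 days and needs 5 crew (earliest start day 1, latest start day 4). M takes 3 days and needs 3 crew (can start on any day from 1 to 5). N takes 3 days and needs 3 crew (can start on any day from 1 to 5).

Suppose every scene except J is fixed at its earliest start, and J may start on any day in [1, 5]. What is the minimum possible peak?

13

J@1: d1:17  d2:17  d3:15  d4:5  d5:0  d6:0  d7:0 → peak 17
J@2: d1:13  d2:17  d3:15  d4:9  d5:0  d6:0  d7:0 → peak 17
J@3: d1:13  d2:13  d3:15  d4:9  d5:4  d6:0  d7:0 → peak 15
J@4: d1:13  d2:13  d3:11  d4:9  d5:4  d6:4  d7:0 → peak 13
J@5: d1:13  d2:13  d3:11  d4:5  d5:4  d6:4  d7:4 → peak 13
Best is J@4, peak 13.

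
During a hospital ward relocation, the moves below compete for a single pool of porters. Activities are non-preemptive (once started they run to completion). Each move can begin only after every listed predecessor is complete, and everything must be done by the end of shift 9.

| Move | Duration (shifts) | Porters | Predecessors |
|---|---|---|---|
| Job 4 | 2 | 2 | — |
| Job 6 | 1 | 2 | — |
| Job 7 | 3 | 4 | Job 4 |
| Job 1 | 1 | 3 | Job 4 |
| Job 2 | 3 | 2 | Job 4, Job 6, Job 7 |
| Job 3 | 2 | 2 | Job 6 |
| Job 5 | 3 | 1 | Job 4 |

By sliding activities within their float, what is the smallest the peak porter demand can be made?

Early-start (Job 4@1, Job 6@1, Job 7@3, Job 1@3, Job 2@6, Job 3@2, Job 5@3) gives peak 10: s1:4  s2:4  s3:10  s4:5  s5:5  s6:2  s7:2  s8:2  s9:0.
Shift Job 1→6, Job 3→7.
Schedule Job 4@1, Job 6@1, Job 7@3, Job 1@6, Job 2@6, Job 3@7, Job 5@3: s1:4  s2:2  s3:5  s4:5  s5:5  s6:5  s7:4  s8:4  s9:0 — peak 5.

5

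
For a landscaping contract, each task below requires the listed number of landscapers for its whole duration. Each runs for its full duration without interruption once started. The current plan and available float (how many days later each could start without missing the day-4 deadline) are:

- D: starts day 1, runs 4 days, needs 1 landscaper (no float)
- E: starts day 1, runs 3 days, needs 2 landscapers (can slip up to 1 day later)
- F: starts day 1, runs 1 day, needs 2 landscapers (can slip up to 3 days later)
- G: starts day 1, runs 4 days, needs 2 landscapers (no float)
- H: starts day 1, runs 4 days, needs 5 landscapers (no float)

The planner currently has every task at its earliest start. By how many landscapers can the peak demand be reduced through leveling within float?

Early-start peak: d1:12  d2:10  d3:10  d4:8 ⇒ 12.
Leveled (D@1, E@1, F@4, G@1, H@1): d1:10  d2:10  d3:10  d4:10 ⇒ 10.
Reduction 12 − 10 = 2.

2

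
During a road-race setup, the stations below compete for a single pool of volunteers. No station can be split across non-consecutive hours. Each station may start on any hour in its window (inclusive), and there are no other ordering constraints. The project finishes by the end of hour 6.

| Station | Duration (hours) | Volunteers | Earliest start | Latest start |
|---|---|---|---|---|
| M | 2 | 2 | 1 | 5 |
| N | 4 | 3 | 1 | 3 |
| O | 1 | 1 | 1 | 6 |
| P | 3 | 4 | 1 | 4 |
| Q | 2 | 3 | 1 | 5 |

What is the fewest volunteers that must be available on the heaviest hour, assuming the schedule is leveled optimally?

7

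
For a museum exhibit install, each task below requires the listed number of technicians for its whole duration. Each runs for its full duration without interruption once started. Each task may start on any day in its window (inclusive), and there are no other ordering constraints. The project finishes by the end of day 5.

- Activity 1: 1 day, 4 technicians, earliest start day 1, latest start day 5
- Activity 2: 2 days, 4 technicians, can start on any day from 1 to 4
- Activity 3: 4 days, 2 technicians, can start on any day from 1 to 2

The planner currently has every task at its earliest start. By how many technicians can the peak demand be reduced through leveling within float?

Early-start peak: d1:10  d2:6  d3:2  d4:2  d5:0 ⇒ 10.
Leveled (Activity 1@1, Activity 2@2, Activity 3@1): d1:6  d2:6  d3:6  d4:2  d5:0 ⇒ 6.
Reduction 10 − 6 = 4.

4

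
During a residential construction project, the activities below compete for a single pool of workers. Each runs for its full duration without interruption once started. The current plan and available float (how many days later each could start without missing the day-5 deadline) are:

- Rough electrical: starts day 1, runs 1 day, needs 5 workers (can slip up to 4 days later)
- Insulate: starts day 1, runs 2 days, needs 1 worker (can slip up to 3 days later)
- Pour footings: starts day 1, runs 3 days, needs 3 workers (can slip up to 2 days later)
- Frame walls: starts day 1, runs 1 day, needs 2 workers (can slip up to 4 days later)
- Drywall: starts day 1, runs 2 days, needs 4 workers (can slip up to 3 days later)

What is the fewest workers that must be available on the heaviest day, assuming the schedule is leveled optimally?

Early-start (Rough electrical@1, Insulate@1, Pour footings@1, Frame walls@1, Drywall@1) gives peak 15: d1:15  d2:8  d3:3  d4:0  d5:0.
Shift Pour footings→2, Frame walls→2, Drywall→3.
Schedule Rough electrical@1, Insulate@1, Pour footings@2, Frame walls@2, Drywall@3: d1:6  d2:6  d3:7  d4:7  d5:0 — peak 7.

7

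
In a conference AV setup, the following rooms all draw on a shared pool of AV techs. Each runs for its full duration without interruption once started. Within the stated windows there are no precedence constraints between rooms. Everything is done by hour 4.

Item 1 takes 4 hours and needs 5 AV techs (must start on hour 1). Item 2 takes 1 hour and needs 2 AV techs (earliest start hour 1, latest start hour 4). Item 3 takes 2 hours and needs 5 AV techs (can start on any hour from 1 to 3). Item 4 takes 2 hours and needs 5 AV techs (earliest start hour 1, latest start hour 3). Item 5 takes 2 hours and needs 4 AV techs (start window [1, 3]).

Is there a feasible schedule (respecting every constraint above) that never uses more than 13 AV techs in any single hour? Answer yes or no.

no

The minimum achievable peak is 14; 13 < 14, so no feasible schedule stays within the cap.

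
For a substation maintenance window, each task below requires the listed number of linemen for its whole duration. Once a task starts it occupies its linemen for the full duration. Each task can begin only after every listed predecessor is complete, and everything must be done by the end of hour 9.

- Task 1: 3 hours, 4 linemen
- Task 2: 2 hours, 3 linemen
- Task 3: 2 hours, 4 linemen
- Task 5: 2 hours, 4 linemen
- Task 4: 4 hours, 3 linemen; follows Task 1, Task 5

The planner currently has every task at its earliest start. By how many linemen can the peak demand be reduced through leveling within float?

Early-start peak: h1:15  h2:15  h3:4  h4:3  h5:3  h6:3  h7:3  h8:0  h9:0 ⇒ 15.
Leveled (Task 1@1, Task 2@1, Task 3@6, Task 5@4, Task 4@6): h1:7  h2:7  h3:4  h4:4  h5:4  h6:7  h7:7  h8:3  h9:3 ⇒ 7.
Reduction 15 − 7 = 8.

8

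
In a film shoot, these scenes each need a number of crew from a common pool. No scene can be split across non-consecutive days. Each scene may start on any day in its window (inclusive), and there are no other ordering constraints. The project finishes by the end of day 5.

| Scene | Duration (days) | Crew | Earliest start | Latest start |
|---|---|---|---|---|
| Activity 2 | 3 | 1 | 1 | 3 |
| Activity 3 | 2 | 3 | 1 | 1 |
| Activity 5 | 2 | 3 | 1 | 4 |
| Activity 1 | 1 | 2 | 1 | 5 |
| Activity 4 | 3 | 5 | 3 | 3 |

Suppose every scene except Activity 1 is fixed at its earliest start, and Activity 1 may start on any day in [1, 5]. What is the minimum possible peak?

Activity 1@1: d1:9  d2:7  d3:6  d4:5  d5:5 → peak 9
Activity 1@2: d1:7  d2:9  d3:6  d4:5  d5:5 → peak 9
Activity 1@3: d1:7  d2:7  d3:8  d4:5  d5:5 → peak 8
Activity 1@4: d1:7  d2:7  d3:6  d4:7  d5:5 → peak 7
Activity 1@5: d1:7  d2:7  d3:6  d4:5  d5:7 → peak 7
Best is Activity 1@4, peak 7.

7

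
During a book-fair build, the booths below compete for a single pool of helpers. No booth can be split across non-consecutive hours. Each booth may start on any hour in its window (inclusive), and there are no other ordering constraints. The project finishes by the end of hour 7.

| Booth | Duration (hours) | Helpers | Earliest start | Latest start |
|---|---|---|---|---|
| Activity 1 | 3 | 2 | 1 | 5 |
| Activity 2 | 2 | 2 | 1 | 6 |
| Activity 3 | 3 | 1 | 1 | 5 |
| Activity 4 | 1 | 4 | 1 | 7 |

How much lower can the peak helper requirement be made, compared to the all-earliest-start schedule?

Early-start peak: h1:9  h2:5  h3:3  h4:0  h5:0  h6:0  h7:0 ⇒ 9.
Leveled (Activity 1@1, Activity 2@1, Activity 3@3, Activity 4@6): h1:4  h2:4  h3:3  h4:1  h5:1  h6:4  h7:0 ⇒ 4.
Reduction 9 − 4 = 5.

5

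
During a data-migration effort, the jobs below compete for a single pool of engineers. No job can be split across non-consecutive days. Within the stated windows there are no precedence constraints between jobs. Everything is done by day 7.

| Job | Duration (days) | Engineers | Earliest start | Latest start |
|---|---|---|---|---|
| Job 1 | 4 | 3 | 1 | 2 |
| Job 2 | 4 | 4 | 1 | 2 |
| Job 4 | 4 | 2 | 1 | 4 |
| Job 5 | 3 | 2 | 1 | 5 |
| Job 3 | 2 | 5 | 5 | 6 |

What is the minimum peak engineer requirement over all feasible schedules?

Early-start (Job 1@1, Job 2@1, Job 4@1, Job 5@1, Job 3@5) gives peak 11: d1:11  d2:11  d3:11  d4:9  d5:5  d6:5  d7:0.
Shift Job 5→5.
Schedule Job 1@1, Job 2@1, Job 4@1, Job 5@5, Job 3@5: d1:9  d2:9  d3:9  d4:9  d5:7  d6:7  d7:2 — peak 9.

9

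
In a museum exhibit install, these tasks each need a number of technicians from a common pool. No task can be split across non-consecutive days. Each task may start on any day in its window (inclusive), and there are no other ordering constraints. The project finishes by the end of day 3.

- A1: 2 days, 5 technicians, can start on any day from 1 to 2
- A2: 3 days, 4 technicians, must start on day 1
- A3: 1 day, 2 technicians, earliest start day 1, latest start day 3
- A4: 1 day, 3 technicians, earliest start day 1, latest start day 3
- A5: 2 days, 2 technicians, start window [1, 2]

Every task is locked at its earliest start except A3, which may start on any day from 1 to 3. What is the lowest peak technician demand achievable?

A3@1: d1:16  d2:11  d3:4 → peak 16
A3@2: d1:14  d2:13  d3:4 → peak 14
A3@3: d1:14  d2:11  d3:6 → peak 14
Best is A3@2, peak 14.

14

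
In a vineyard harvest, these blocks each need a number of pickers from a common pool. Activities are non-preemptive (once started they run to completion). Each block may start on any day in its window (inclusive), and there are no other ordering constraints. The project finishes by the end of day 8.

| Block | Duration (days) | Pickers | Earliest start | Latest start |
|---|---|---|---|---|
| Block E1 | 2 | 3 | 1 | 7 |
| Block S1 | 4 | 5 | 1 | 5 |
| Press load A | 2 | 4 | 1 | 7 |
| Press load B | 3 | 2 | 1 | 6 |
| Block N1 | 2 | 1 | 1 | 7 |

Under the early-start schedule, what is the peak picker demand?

15

Early-start schedule: Block E1@1, Block S1@1, Press load A@1, Press load B@1, Block N1@1.
Load per day: day 1: 15, day 2: 15, day 3: 7, day 4: 5, day 5: 0, day 6: 0, day 7: 0, day 8: 0.
Peak is 15.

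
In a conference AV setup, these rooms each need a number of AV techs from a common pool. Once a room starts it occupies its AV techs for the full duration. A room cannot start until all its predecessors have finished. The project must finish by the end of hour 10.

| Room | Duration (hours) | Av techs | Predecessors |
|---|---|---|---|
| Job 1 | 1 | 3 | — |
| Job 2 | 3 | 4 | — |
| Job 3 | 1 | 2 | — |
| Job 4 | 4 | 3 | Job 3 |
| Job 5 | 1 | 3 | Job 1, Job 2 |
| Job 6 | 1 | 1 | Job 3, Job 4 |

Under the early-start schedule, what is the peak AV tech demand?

Early-start schedule: Job 1@1, Job 2@1, Job 3@1, Job 4@2, Job 5@4, Job 6@6.
Load per hour: hour 1: 9, hour 2: 7, hour 3: 7, hour 4: 6, hour 5: 3, hour 6: 1, hour 7: 0, hour 8: 0, hour 9: 0, hour 10: 0.
Peak is 9.

9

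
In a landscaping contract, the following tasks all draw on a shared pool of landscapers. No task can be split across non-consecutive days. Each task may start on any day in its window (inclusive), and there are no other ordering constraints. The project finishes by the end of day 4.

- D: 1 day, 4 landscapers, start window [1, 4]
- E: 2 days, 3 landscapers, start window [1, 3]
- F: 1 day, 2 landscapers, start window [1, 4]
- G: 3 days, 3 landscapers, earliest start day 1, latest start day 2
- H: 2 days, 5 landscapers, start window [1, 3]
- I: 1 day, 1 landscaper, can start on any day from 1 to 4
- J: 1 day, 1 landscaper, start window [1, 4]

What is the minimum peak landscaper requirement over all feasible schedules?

Early-start (D@1, E@1, F@1, G@1, H@1, I@1, J@1) gives peak 19: d1:19  d2:11  d3:3  d4:0.
Shift G→2, H→3, I→2, J→2.
Schedule D@1, E@1, F@1, G@2, H@3, I@2, J@2: d1:9  d2:8  d3:8  d4:8 — peak 9.
Total landscaper-days = 33 over 4 days ⇒ peak ≥ ⌈33/4⌉ = 9, so 9 is optimal.

9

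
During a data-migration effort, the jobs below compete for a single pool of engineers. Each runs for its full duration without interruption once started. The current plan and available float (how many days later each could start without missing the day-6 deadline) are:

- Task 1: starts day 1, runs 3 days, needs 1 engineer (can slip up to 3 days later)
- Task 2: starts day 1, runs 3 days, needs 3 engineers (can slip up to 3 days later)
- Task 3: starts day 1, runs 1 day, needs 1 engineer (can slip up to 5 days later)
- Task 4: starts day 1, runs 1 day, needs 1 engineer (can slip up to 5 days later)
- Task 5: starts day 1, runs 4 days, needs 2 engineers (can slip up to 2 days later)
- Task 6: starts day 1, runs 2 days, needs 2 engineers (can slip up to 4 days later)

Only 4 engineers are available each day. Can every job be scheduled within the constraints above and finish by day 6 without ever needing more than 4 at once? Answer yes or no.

Total engineer-days = 26; over 6 days the average is 26/6 > 4, so some day must exceed 4.

no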